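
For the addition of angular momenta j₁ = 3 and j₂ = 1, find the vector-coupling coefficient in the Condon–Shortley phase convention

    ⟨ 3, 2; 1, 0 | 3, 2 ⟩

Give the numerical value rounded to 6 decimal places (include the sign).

triangle: 1!×5!×1!/8! = 120/40320
(j±m)!: 5!×1!×1!×1!×5!×1! = 14400
prefactor² = (2J+1)×Δ×N² = 300
  k=0: +1/(0!×1!×1!×1!×4!×0!) = 1/24
  k=1: −1/(1!×0!×0!×0!×5!×1!) = -1/120
Σ = 1/30  ⇒  CG² = 300×1/30² = 1/3
CG = +√(1/3) = +0.577350

+0.577350  (= +√(1/3))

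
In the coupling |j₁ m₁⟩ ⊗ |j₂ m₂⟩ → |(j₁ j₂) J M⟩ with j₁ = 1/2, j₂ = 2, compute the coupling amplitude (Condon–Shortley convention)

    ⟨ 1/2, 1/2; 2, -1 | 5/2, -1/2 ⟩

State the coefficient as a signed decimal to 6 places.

triangle: 0!*1!*4!/6! = 24/720
(j±m)!: 1!*0!*1!*3!*2!*3! = 72
prefactor² = (2J+1)*Δ*N² = 72/5
  k=0: +1/(0!*0!*0!*1!*1!*3!) = 1/6
Σ = 1/6  ⇒  CG² = 72/5*1/6² = 2/5
CG = +√(2/5) = +0.632456

+0.632456  (= +√(2/5))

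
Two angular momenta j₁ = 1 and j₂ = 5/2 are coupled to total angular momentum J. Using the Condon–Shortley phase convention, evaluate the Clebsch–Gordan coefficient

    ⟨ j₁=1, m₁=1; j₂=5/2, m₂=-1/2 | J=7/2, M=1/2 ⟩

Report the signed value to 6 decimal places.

+0.534522

triangle: 0!*2!*5!/8! = 240/40320
(j±m)!: 2!*0!*2!*3!*4!*3! = 3456
prefactor² = (2J+1)*Δ*N² = 1152/7
  k=0: +1/(0!*0!*0!*2!*2!*3!) = 1/24
Σ = 1/24  ⇒  CG² = 1152/7*1/24² = 2/7
CG = +√(2/7) = +0.534522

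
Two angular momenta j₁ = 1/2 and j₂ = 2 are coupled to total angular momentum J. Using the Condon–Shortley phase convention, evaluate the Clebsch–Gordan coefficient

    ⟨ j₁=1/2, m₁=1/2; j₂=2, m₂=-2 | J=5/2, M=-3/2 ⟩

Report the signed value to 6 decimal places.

√[6·0!1!4!/6! · 1!0!0!4!1!4!] = √(576/5)
  +(−1)^0/∏(0,0,0,0,1,4)! = 1/24  (running 1/24)
⟨..|..⟩ = √(576/5)·(1/24) = +0.447214

+√(1/5) ≈ +0.447214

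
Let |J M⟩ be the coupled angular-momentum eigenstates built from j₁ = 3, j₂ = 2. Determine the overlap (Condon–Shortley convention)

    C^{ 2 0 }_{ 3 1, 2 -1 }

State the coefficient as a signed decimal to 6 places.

triangle: 3!×3!×1!/8! = 36/40320
(j±m)!: 4!×2!×1!×3!×2!×2! = 1152
prefactor² = (2J+1)×Δ×N² = 36/7
  k=0: +1/(0!×3!×2!×1!×1!×0!) = 1/12
  k=1: −1/(1!×2!×1!×0!×2!×1!) = -1/4
Σ = -1/6  ⇒  CG² = 36/7×(-1/6)² = 1/7
CG = −√(1/7) = -0.377964

−√(1/7) ≈ -0.377964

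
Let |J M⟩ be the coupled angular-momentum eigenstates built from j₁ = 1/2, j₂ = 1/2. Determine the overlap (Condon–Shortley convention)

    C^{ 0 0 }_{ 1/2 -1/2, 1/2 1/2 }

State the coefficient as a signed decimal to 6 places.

j₁+j₂−J=1  J+j₁−j₂=0  J−j₁+j₂=0  j₁+j₂+J+1=2
(j₁±m₁, j₂±m₂, J±M) = (0,1,1,0,0,0)
P² = 1/2
sum k=1..1:
  [1] −1/1 = -1
S = -1
C² = P²·S² = 1/2 ; C = -0.707107

-0.707107  (= −√(1/2))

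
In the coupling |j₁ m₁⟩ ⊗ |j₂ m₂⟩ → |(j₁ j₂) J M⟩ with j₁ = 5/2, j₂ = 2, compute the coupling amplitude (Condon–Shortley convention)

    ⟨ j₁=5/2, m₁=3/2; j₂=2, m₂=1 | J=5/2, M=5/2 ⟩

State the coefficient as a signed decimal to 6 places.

j₁+j₂−J=2  J+j₁−j₂=3  J−j₁+j₂=2  j₁+j₂+J+1=8
(j₁±m₁, j₂±m₂, J±M) = (4,1,3,1,5,0)
P² = 432/7
sum k=1..1:
  [1] −1/12 = -1/12
S = -1/12
C² = P²·S² = 3/7 ; C = -0.654654

−√(3/7) ≈ -0.654654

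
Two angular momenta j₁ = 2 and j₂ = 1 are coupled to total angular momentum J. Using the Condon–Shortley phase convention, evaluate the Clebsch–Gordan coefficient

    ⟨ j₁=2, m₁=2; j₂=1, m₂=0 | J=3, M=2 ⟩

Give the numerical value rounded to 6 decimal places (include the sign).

+0.577350

triangle: 0!·4!·2!/7! = 48/5040
(j±m)!: 4!·0!·1!·1!·5!·1! = 2880
prefactor² = (2J+1)·Δ·N² = 192
  k=0: +1/(0!·0!·0!·1!·4!·1!) = 1/24
Σ = 1/24  ⇒  CG² = 192·1/24² = 1/3
CG = +√(1/3) = +0.577350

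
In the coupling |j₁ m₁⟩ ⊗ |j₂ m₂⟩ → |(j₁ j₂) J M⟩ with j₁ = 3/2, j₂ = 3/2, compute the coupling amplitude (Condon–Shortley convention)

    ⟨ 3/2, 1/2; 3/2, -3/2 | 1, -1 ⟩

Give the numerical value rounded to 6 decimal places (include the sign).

j₁+j₂−J=2  J+j₁−j₂=1  J−j₁+j₂=1  j₁+j₂+J+1=5
(j₁±m₁, j₂±m₂, J±M) = (2,1,0,3,0,2)
P² = 6/5
sum k=0..0:
  [0] +1/2 = 1/2
S = 1/2
C² = P²·S² = 3/10 ; C = +0.547723

+0.547723  (= +√(3/10))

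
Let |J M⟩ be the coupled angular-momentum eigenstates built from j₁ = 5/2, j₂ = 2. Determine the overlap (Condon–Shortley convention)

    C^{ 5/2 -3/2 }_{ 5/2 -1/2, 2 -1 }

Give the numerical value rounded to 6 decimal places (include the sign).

j₁+j₂−J=2  J+j₁−j₂=3  J−j₁+j₂=2  j₁+j₂+J+1=8
(j₁±m₁, j₂±m₂, J±M) = (2,3,1,3,1,4)
P² = 216/35
sum k=0..1:
  [0] +1/12 = 1/12
  [1] −1/4 = -1/4
S = -1/6
C² = P²·S² = 6/35 ; C = -0.414039

-0.414039  (= −√(6/35))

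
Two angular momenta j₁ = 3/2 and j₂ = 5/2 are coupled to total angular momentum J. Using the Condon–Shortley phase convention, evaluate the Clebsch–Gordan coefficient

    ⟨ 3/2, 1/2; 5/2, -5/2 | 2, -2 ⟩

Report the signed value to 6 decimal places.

triangle: 2!*1!*3!/7! = 12/5040
(j±m)!: 2!*1!*0!*5!*0!*4! = 5760
prefactor² = (2J+1)*Δ*N² = 480/7
  k=0: +1/(0!*2!*1!*0!*0!*3!) = 1/12
Σ = 1/12  ⇒  CG² = 480/7*1/12² = 10/21
CG = +√(10/21) = +0.690066

+√(10/21) = +0.690066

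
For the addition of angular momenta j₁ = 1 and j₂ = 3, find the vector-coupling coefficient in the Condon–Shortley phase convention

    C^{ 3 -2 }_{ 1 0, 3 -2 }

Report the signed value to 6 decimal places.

√[7·1!1!5!/8! · 1!1!1!5!1!5!] = √(300)
  +(−1)^0/∏(0,1,1,1,0,4)! = 1/24  (running 1/24)
  +(−1)^1/∏(1,0,0,0,1,5)! = -1/120  (running 1/30)
⟨..|..⟩ = √(300)·(1/30) = +0.577350

+√(1/3) = +0.577350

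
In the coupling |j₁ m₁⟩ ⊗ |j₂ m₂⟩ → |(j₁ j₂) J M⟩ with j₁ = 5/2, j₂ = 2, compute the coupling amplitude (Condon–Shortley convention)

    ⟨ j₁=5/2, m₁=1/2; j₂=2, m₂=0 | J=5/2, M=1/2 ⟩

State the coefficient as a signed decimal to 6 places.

triangle: 2!*3!*2!/8! = 24/40320
(j±m)!: 3!*2!*2!*2!*3!*2! = 576
prefactor² = (2J+1)*Δ*N² = 72/35
  k=0: +1/(0!*2!*2!*2!*1!*0!) = 1/8
  k=1: −1/(1!*1!*1!*1!*2!*1!) = -1/2
  k=2: +1/(2!*0!*0!*0!*3!*2!) = 1/24
Σ = -1/3  ⇒  CG² = 72/35*(-1/3)² = 8/35
CG = −√(8/35) = -0.478091

−√(8/35) ≈ -0.478091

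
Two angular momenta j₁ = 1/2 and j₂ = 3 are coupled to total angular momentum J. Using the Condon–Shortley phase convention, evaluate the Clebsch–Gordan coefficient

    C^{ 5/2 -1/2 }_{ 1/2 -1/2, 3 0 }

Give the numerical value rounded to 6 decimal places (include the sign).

√[6·1!0!5!/7! · 0!1!3!3!2!3!] = √(432/7)
  +(−1)^1/∏(1,0,0,2,0,3)! = -1/12  (running -1/12)
⟨..|..⟩ = √(432/7)·(-1/12) = -0.654654

−√(3/7) = -0.654654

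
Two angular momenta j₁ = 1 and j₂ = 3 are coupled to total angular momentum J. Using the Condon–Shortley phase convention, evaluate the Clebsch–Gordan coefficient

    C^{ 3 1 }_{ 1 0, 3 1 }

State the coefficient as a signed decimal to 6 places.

j₁+j₂−J=1  J+j₁−j₂=1  J−j₁+j₂=5  j₁+j₂+J+1=8
(j₁±m₁, j₂±m₂, J±M) = (1,1,4,2,4,2)
P² = 48
sum k=0..1:
  [0] +1/24 = 1/24
  [1] −1/12 = -1/12
S = -1/24
C² = P²·S² = 1/12 ; C = -0.288675

-0.288675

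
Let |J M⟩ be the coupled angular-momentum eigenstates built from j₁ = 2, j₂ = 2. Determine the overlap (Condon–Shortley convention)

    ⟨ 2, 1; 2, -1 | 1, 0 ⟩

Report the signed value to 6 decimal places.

j₁+j₂−J=3  J+j₁−j₂=1  J−j₁+j₂=1  j₁+j₂+J+1=6
(j₁±m₁, j₂±m₂, J±M) = (3,1,1,3,1,1)
P² = 9/10
sum k=0..1:
  [0] +1/6 = 1/6
  [1] −1/2 = -1/2
S = -1/3
C² = P²·S² = 1/10 ; C = -0.316228

−√(1/10) ≈ -0.316228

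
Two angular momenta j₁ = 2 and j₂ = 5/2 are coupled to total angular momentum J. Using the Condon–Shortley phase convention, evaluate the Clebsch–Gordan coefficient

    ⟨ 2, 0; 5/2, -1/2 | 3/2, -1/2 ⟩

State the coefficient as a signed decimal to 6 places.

−√(2/35) = -0.239046

j₁+j₂−J=3  J+j₁−j₂=1  J−j₁+j₂=2  j₁+j₂+J+1=7
(j₁±m₁, j₂±m₂, J±M) = (2,2,2,3,1,2)
P² = 32/35
sum k=1..2:
  [1] −1/2 = -1/2
  [2] +1/4 = 1/4
S = -1/4
C² = P²·S² = 2/35 ; C = -0.239046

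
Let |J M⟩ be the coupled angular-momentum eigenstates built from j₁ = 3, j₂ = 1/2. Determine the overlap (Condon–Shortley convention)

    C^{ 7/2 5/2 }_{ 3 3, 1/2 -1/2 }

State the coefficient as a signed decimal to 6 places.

triangle: 0!·6!·1!/8! = 720/40320
(j±m)!: 6!·0!·0!·1!·6!·1! = 518400
prefactor² = (2J+1)·Δ·N² = 518400/7
  k=0: +1/(0!·0!·0!·0!·6!·1!) = 1/720
Σ = 1/720  ⇒  CG² = 518400/7·1/720² = 1/7
CG = +√(1/7) = +0.377964

+√(1/7) = +0.377964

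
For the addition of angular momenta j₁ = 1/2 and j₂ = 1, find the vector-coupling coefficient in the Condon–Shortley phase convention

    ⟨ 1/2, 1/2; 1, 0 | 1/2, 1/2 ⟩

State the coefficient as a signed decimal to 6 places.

triangle: 1!×0!×1!/3! = 1/6
(j±m)!: 1!×0!×1!×1!×1!×0! = 1
prefactor² = (2J+1)×Δ×N² = 1/3
  k=0: +1/(0!×1!×0!×1!×0!×0!) = 1
Σ = 1  ⇒  CG² = 1/3×1² = 1/3
CG = +√(1/3) = +0.577350

+0.577350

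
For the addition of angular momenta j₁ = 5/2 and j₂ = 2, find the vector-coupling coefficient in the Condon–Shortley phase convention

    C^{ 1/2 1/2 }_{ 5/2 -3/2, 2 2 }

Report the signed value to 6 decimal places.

+0.258199  (= +√(1/15))

√[2·4!1!0!/6! · 1!4!4!0!1!0!] = √(192/5)
  +(−1)^4/∏(4,0,0,0,1,0)! = 1/24  (running 1/24)
⟨..|..⟩ = √(192/5)·(1/24) = +0.258199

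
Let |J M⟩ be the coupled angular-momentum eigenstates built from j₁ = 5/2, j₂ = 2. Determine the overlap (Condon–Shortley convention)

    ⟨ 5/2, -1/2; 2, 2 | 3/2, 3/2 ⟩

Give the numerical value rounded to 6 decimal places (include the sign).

j₁+j₂−J=3  J+j₁−j₂=2  J−j₁+j₂=1  j₁+j₂+J+1=7
(j₁±m₁, j₂±m₂, J±M) = (2,3,4,0,3,0)
P² = 576/35
sum k=3..3:
  [3] −1/12 = -1/12
S = -1/12
C² = P²·S² = 4/35 ; C = -0.338062

-0.338062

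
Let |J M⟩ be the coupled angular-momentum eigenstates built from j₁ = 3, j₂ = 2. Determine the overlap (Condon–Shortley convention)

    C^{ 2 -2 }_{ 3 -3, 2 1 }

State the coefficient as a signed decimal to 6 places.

j₁+j₂−J=3  J+j₁−j₂=3  J−j₁+j₂=1  j₁+j₂+J+1=8
(j₁±m₁, j₂±m₂, J±M) = (0,6,3,1,0,4)
P² = 3240/7
sum k=3..3:
  [3] −1/36 = -1/36
S = -1/36
C² = P²·S² = 5/14 ; C = -0.597614

-0.597614  (= −√(5/14))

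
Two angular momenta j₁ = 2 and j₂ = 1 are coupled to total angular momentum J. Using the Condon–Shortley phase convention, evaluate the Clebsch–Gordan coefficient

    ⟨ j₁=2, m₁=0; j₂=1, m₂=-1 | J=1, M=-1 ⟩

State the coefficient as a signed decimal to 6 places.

+0.316228

√[3·2!2!0!/5! · 2!2!0!2!0!2!] = √(8/5)
  +(−1)^0/∏(0,2,2,0,0,0)! = 1/4  (running 1/4)
⟨..|..⟩ = √(8/5)·(1/4) = +0.316228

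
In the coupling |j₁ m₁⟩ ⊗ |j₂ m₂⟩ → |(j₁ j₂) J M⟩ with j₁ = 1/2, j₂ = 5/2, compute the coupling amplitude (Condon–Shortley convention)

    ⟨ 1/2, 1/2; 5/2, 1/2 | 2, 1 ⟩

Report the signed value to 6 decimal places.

√[5·1!0!4!/6! · 1!0!3!2!3!1!] = √(12)
  +(−1)^0/∏(0,1,0,3,0,1)! = 1/6  (running 1/6)
⟨..|..⟩ = √(12)·(1/6) = +0.577350

+√(1/3) ≈ +0.577350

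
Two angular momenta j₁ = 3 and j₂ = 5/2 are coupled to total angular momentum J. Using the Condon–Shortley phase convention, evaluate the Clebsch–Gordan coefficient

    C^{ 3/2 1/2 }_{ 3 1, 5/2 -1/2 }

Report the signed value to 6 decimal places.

−√(1/105) = -0.097590

j₁+j₂−J=4  J+j₁−j₂=2  J−j₁+j₂=1  j₁+j₂+J+1=8
(j₁±m₁, j₂±m₂, J±M) = (4,2,2,3,2,1)
P² = 192/35
sum k=1..2:
  [1] −1/6 = -1/6
  [2] +1/8 = 1/8
S = -1/24
C² = P²·S² = 1/105 ; C = -0.097590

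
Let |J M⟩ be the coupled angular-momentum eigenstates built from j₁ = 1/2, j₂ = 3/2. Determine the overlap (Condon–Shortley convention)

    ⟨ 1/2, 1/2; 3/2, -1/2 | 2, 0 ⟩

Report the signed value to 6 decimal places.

triangle: 0!·1!·3!/5! = 6/120
(j±m)!: 1!·0!·1!·2!·2!·2! = 8
prefactor² = (2J+1)·Δ·N² = 2
  k=0: +1/(0!·0!·0!·1!·1!·2!) = 1/2
Σ = 1/2  ⇒  CG² = 2·1/2² = 1/2
CG = +√(1/2) = +0.707107

+0.707107  (= +√(1/2))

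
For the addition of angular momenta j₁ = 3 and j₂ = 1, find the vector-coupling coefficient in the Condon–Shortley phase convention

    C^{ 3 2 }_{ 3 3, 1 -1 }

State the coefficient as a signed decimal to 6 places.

+√(1/4) = +0.500000

√[7·1!5!1!/8! · 6!0!0!2!5!1!] = √(3600)
  +(−1)^0/∏(0,1,0,0,5,1)! = 1/120  (running 1/120)
⟨..|..⟩ = √(3600)·(1/120) = +0.500000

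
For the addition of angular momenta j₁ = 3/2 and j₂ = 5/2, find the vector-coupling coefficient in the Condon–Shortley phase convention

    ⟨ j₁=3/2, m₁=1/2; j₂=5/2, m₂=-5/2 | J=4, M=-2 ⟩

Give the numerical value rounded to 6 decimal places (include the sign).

+0.327327

√[9·0!3!5!/9! · 2!1!0!5!2!6!] = √(43200/7)
  +(−1)^0/∏(0,0,1,0,2,5)! = 1/240  (running 1/240)
⟨..|..⟩ = √(43200/7)·(1/240) = +0.327327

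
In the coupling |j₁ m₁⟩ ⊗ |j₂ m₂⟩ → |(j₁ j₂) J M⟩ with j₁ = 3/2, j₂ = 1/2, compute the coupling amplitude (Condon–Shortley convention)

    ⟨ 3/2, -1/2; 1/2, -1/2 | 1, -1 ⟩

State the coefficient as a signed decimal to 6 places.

j₁+j₂−J=1  J+j₁−j₂=2  J−j₁+j₂=0  j₁+j₂+J+1=4
(j₁±m₁, j₂±m₂, J±M) = (1,2,0,1,0,2)
P² = 1
sum k=0..0:
  [0] +1/2 = 1/2
S = 1/2
C² = P²·S² = 1/4 ; C = +0.500000

+0.500000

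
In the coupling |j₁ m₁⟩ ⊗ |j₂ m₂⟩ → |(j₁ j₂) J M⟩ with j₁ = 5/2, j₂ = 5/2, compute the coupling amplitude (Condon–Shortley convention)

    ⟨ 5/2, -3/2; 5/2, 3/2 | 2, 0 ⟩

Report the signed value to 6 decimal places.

-0.109109  (= −√(1/84))

triangle: 3!×2!×2!/8! = 24/40320
(j±m)!: 1!×4!×4!×1!×2!×2! = 2304
prefactor² = (2J+1)×Δ×N² = 48/7
  k=2: +1/(2!×1!×2!×2!×0!×0!) = 1/8
  k=3: −1/(3!×0!×1!×1!×1!×1!) = -1/6
Σ = -1/24  ⇒  CG² = 48/7×(-1/24)² = 1/84
CG = −√(1/84) = -0.109109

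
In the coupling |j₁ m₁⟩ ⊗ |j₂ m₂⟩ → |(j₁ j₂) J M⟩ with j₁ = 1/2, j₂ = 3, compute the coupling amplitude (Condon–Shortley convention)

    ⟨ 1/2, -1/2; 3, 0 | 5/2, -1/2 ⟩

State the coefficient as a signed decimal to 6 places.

−√(3/7) ≈ -0.654654

triangle: 1!×0!×5!/7! = 120/5040
(j±m)!: 0!×1!×3!×3!×2!×3! = 432
prefactor² = (2J+1)×Δ×N² = 432/7
  k=1: −1/(1!×0!×0!×2!×0!×3!) = -1/12
Σ = -1/12  ⇒  CG² = 432/7×(-1/12)² = 3/7
CG = −√(3/7) = -0.654654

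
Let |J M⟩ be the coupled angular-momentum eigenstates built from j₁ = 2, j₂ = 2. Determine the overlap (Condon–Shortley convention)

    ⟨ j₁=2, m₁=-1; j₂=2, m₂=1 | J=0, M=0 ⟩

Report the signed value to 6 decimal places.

-0.447214  (= −√(1/5))

j₁+j₂−J=4  J+j₁−j₂=0  J−j₁+j₂=0  j₁+j₂+J+1=5
(j₁±m₁, j₂±m₂, J±M) = (1,3,3,1,0,0)
P² = 36/5
sum k=3..3:
  [3] −1/6 = -1/6
S = -1/6
C² = P²·S² = 1/5 ; C = -0.447214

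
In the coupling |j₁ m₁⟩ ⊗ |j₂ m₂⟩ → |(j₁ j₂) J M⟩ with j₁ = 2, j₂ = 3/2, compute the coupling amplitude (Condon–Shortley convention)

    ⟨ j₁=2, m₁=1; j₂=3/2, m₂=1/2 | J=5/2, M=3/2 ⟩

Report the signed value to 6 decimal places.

+√(1/35) = +0.169031

triangle: 1!×3!×2!/7! = 12/5040
(j±m)!: 3!×1!×2!×1!×4!×1! = 288
prefactor² = (2J+1)×Δ×N² = 144/35
  k=0: +1/(0!×1!×1!×2!×2!×0!) = 1/4
  k=1: −1/(1!×0!×0!×1!×3!×1!) = -1/6
Σ = 1/12  ⇒  CG² = 144/35×1/12² = 1/35
CG = +√(1/35) = +0.169031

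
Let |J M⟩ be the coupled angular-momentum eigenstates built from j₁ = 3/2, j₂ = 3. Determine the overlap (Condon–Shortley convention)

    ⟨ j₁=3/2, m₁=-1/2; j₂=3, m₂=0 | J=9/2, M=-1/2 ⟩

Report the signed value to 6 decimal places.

+0.690066  (= +√(10/21))

√[10·0!3!6!/10! · 1!2!3!3!4!5!] = √(17280/7)
  +(−1)^0/∏(0,0,2,3,1,3)! = 1/72  (running 1/72)
⟨..|..⟩ = √(17280/7)·(1/72) = +0.690066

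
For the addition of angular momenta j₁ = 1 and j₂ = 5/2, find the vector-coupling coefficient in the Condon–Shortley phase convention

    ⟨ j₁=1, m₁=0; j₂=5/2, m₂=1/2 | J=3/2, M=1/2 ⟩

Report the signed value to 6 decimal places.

−√(2/5) = -0.632456

triangle: 2!*0!*3!/6! = 12/720
(j±m)!: 1!*1!*3!*2!*2!*1! = 24
prefactor² = (2J+1)*Δ*N² = 8/5
  k=1: −1/(1!*1!*0!*2!*0!*1!) = -1/2
Σ = -1/2  ⇒  CG² = 8/5*(-1/2)² = 2/5
CG = −√(2/5) = -0.632456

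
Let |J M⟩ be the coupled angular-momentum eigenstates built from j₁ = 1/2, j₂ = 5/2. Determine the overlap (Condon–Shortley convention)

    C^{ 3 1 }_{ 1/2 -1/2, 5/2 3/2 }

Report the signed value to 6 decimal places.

j₁+j₂−J=0  J+j₁−j₂=1  J−j₁+j₂=5  j₁+j₂+J+1=7
(j₁±m₁, j₂±m₂, J±M) = (0,1,4,1,4,2)
P² = 192
sum k=0..0:
  [0] +1/24 = 1/24
S = 1/24
C² = P²·S² = 1/3 ; C = +0.577350

+0.577350  (= +√(1/3))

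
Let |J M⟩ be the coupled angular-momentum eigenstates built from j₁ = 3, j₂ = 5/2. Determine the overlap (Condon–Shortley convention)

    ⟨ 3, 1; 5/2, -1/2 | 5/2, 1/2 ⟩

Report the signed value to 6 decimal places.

-0.478091  (= −√(8/35))

√[6·3!3!2!/9! · 4!2!2!3!3!2!] = √(288/35)
  +(−1)^0/∏(0,3,2,2,1,0)! = 1/24  (running 1/24)
  +(−1)^1/∏(1,2,1,1,2,1)! = -1/4  (running -5/24)
  +(−1)^2/∏(2,1,0,0,3,2)! = 1/24  (running -1/6)
⟨..|..⟩ = √(288/35)·(-1/6) = -0.478091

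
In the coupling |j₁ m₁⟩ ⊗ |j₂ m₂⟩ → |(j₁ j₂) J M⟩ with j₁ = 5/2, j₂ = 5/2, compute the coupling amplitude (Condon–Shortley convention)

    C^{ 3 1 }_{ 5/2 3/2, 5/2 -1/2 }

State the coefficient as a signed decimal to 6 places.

√[7·2!3!3!/9! · 4!1!2!3!4!2!] = √(96/5)
  +(−1)^0/∏(0,2,1,2,2,1)! = 1/8  (running 1/8)
  +(−1)^1/∏(1,1,0,1,3,2)! = -1/12  (running 1/24)
⟨..|..⟩ = √(96/5)·(1/24) = +0.182574

+√(1/30) = +0.182574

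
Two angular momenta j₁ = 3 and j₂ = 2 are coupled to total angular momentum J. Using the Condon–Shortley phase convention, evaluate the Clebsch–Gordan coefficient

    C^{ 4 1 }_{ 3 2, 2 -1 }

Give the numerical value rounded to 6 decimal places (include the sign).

√[9·1!5!3!/10! · 5!1!1!3!5!3!] = √(6480/7)
  +(−1)^0/∏(0,1,1,1,4,2)! = 1/48  (running 1/48)
  +(−1)^1/∏(1,0,0,0,5,3)! = -1/720  (running 7/360)
⟨..|..⟩ = √(6480/7)·(7/360) = +0.591608

+0.591608  (= +√(7/20))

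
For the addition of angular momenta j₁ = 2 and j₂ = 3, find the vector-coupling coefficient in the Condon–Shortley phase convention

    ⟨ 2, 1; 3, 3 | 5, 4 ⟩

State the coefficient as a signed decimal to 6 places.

j₁+j₂−J=0  J+j₁−j₂=4  J−j₁+j₂=6  j₁+j₂+J+1=11
(j₁±m₁, j₂±m₂, J±M) = (3,1,6,0,9,1)
P² = 7464960
sum k=0..0:
  [0] +1/4320 = 1/4320
S = 1/4320
C² = P²·S² = 2/5 ; C = +0.632456

+√(2/5) ≈ +0.632456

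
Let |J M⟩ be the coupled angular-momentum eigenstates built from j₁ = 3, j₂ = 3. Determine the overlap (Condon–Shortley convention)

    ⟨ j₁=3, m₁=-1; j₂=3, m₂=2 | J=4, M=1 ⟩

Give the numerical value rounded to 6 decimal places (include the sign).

+√(16/77) = +0.455842

j₁+j₂−J=2  J+j₁−j₂=4  J−j₁+j₂=4  j₁+j₂+J+1=11
(j₁±m₁, j₂±m₂, J±M) = (2,4,5,1,5,3)
P² = 82944/77
sum k=1..2:
  [1] −1/144 = -1/144
  [2] +1/48 = 1/48
S = 1/72
C² = P²·S² = 16/77 ; C = +0.455842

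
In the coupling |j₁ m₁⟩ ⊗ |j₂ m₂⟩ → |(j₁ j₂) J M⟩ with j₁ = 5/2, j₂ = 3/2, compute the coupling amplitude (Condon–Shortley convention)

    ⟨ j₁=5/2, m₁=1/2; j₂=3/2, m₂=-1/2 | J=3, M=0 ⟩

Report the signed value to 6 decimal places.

√[7·1!4!2!/8! · 3!2!1!2!3!3!] = √(36/5)
  +(−1)^0/∏(0,1,2,1,2,1)! = 1/4  (running 1/4)
  +(−1)^1/∏(1,0,1,0,3,2)! = -1/12  (running 1/6)
⟨..|..⟩ = √(36/5)·(1/6) = +0.447214

+0.447214  (= +√(1/5))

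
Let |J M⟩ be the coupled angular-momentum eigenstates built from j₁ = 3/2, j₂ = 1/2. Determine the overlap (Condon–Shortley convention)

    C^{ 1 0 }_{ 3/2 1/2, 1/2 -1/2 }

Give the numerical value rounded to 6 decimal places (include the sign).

+0.707107

√[3·1!2!0!/4! · 2!1!0!1!1!1!] = √(1/2)
  +(−1)^0/∏(0,1,1,0,1,0)! = 1  (running 1)
⟨..|..⟩ = √(1/2)·(1) = +0.707107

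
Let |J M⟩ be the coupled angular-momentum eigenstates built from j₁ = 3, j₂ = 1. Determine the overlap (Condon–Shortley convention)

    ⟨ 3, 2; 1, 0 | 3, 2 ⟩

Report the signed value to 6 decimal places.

j₁+j₂−J=1  J+j₁−j₂=5  J−j₁+j₂=1  j₁+j₂+J+1=8
(j₁±m₁, j₂±m₂, J±M) = (5,1,1,1,5,1)
P² = 300
sum k=0..1:
  [0] +1/24 = 1/24
  [1] −1/120 = -1/120
S = 1/30
C² = P²·S² = 1/3 ; C = +0.577350

+0.577350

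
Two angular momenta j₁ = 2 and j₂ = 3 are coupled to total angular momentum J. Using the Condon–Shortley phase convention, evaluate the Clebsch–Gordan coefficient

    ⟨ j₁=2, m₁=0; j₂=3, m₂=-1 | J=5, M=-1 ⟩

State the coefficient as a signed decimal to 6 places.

+√(3/7) ≈ +0.654654

√[11·0!4!6!/11! · 2!2!2!4!4!6!] = √(110592/7)
  +(−1)^0/∏(0,0,2,2,2,4)! = 1/192  (running 1/192)
⟨..|..⟩ = √(110592/7)·(1/192) = +0.654654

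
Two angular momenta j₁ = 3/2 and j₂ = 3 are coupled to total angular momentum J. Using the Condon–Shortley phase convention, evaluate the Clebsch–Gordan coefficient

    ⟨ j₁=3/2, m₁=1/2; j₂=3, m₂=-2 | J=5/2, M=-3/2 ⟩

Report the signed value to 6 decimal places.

triangle: 2!*1!*4!/8! = 48/40320
(j±m)!: 2!*1!*1!*5!*1!*4! = 5760
prefactor² = (2J+1)*Δ*N² = 288/7
  k=0: +1/(0!*2!*1!*1!*0!*3!) = 1/12
  k=1: −1/(1!*1!*0!*0!*1!*4!) = -1/24
Σ = 1/24  ⇒  CG² = 288/7*1/24² = 1/14
CG = +√(1/14) = +0.267261

+√(1/14) = +0.267261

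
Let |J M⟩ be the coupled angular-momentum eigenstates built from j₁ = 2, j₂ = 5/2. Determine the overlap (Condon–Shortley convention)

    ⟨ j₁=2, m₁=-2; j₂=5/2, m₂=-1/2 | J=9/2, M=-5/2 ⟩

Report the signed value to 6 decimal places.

√[10·0!4!5!/10! · 0!4!2!3!2!7!] = √(23040)
  +(−1)^0/∏(0,0,4,2,0,3)! = 1/288  (running 1/288)
⟨..|..⟩ = √(23040)·(1/288) = +0.527046

+0.527046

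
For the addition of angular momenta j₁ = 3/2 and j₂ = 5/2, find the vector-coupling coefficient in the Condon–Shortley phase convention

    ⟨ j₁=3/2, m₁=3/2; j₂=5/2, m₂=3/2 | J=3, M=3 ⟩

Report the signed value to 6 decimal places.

√[7·1!2!4!/8! · 3!0!4!1!6!0!] = √(864)
  +(−1)^0/∏(0,1,0,4,2,0)! = 1/48  (running 1/48)
⟨..|..⟩ = √(864)·(1/48) = +0.612372

+√(3/8) = +0.612372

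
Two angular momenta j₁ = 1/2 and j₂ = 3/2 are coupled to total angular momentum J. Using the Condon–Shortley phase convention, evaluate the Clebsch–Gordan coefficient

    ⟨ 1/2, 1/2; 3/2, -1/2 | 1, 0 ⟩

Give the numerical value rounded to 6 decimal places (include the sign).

+√(1/2) = +0.707107

triangle: 1!*0!*2!/4! = 2/24
(j±m)!: 1!*0!*1!*2!*1!*1! = 2
prefactor² = (2J+1)*Δ*N² = 1/2
  k=0: +1/(0!*1!*0!*1!*0!*1!) = 1
Σ = 1  ⇒  CG² = 1/2*1² = 1/2
CG = +√(1/2) = +0.707107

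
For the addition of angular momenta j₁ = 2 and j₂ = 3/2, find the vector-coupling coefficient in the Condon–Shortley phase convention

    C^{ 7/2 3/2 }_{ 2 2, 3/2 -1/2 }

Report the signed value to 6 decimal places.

√[8·0!4!3!/8! · 4!0!1!2!5!2!] = √(2304/7)
  +(−1)^0/∏(0,0,0,1,4,2)! = 1/48  (running 1/48)
⟨..|..⟩ = √(2304/7)·(1/48) = +0.377964

+√(1/7) = +0.377964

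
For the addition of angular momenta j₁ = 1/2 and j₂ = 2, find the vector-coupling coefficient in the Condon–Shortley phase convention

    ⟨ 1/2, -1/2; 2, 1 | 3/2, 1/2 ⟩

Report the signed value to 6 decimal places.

−√(3/5) ≈ -0.774597

triangle: 1!·0!·3!/5! = 6/120
(j±m)!: 0!·1!·3!·1!·2!·1! = 12
prefactor² = (2J+1)·Δ·N² = 12/5
  k=1: −1/(1!·0!·0!·2!·0!·1!) = -1/2
Σ = -1/2  ⇒  CG² = 12/5·(-1/2)² = 3/5
CG = −√(3/5) = -0.774597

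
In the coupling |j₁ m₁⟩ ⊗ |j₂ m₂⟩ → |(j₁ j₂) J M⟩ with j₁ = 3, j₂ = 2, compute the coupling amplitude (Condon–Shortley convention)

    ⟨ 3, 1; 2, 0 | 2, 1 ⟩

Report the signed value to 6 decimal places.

√[5·3!3!1!/8! · 4!2!2!2!3!1!] = √(36/7)
  +(−1)^1/∏(1,2,1,1,2,0)! = -1/4  (running -1/4)
  +(−1)^2/∏(2,1,0,0,3,1)! = 1/12  (running -1/6)
⟨..|..⟩ = √(36/7)·(-1/6) = -0.377964

-0.377964  (= −√(1/7))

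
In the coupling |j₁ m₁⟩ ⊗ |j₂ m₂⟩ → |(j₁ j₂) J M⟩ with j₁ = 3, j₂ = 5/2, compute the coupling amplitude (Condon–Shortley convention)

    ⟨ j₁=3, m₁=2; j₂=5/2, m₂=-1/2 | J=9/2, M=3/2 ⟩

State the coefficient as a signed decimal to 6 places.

j₁+j₂−J=1  J+j₁−j₂=5  J−j₁+j₂=4  j₁+j₂+J+1=11
(j₁±m₁, j₂±m₂, J±M) = (5,1,2,3,6,3)
P² = 345600/77
sum k=0..1:
  [0] +1/96 = 1/96
  [1] −1/720 = -1/720
S = 13/1440
C² = P²·S² = 169/462 ; C = +0.604815

+0.604815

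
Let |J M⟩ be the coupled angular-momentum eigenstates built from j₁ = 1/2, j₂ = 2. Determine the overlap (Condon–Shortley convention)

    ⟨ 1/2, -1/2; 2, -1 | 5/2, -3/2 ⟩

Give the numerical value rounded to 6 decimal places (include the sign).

+√(4/5) = +0.894427

triangle: 0!×1!×4!/6! = 24/720
(j±m)!: 0!×1!×1!×3!×1!×4! = 144
prefactor² = (2J+1)×Δ×N² = 144/5
  k=0: +1/(0!×0!×1!×1!×0!×3!) = 1/6
Σ = 1/6  ⇒  CG² = 144/5×1/6² = 4/5
CG = +√(4/5) = +0.894427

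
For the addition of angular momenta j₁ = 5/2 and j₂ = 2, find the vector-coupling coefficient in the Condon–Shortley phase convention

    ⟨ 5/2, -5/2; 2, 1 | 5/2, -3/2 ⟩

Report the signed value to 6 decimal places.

triangle: 2!*3!*2!/8! = 24/40320
(j±m)!: 0!*5!*3!*1!*1!*4! = 17280
prefactor² = (2J+1)*Δ*N² = 432/7
  k=2: +1/(2!*0!*3!*1!*0!*1!) = 1/12
Σ = 1/12  ⇒  CG² = 432/7*1/12² = 3/7
CG = +√(3/7) = +0.654654

+0.654654  (= +√(3/7))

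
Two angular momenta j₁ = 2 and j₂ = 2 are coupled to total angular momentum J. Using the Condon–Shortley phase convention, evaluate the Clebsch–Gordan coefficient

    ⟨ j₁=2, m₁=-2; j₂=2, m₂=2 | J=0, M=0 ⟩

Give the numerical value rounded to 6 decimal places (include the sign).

triangle: 4!·0!·0!/5! = 24/120
(j±m)!: 0!·4!·4!·0!·0!·0! = 576
prefactor² = (2J+1)·Δ·N² = 576/5
  k=4: +1/(4!·0!·0!·0!·0!·0!) = 1/24
Σ = 1/24  ⇒  CG² = 576/5·1/24² = 1/5
CG = +√(1/5) = +0.447214

+√(1/5) = +0.447214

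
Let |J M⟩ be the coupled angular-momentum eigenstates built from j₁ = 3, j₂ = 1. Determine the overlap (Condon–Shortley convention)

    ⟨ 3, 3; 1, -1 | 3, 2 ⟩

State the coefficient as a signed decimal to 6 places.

+√(1/4) = +0.500000

triangle: 1!*5!*1!/8! = 120/40320
(j±m)!: 6!*0!*0!*2!*5!*1! = 172800
prefactor² = (2J+1)*Δ*N² = 3600
  k=0: +1/(0!*1!*0!*0!*5!*1!) = 1/120
Σ = 1/120  ⇒  CG² = 3600*1/120² = 1/4
CG = +√(1/4) = +0.500000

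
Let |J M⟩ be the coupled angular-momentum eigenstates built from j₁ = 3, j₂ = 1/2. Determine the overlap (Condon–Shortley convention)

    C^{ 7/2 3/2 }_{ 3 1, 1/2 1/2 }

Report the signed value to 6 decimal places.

√[8·0!6!1!/8! · 4!2!1!0!5!2!] = √(11520/7)
  +(−1)^0/∏(0,0,2,1,4,0)! = 1/48  (running 1/48)
⟨..|..⟩ = √(11520/7)·(1/48) = +0.845154

+√(5/7) = +0.845154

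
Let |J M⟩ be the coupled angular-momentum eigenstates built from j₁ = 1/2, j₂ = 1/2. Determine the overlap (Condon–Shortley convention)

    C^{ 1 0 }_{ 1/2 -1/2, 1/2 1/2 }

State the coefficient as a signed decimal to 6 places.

+√(1/2) = +0.707107

j₁+j₂−J=0  J+j₁−j₂=1  J−j₁+j₂=1  j₁+j₂+J+1=3
(j₁±m₁, j₂±m₂, J±M) = (0,1,1,0,1,1)
P² = 1/2
sum k=0..0:
  [0] +1/1 = 1
S = 1
C² = P²·S² = 1/2 ; C = +0.707107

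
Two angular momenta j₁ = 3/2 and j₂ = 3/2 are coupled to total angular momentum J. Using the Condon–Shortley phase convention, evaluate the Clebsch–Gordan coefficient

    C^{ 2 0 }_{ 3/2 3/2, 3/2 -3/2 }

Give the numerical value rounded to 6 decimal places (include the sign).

triangle: 1!*2!*2!/6! = 4/720
(j±m)!: 3!*0!*0!*3!*2!*2! = 144
prefactor² = (2J+1)*Δ*N² = 4
  k=0: +1/(0!*1!*0!*0!*2!*2!) = 1/4
Σ = 1/4  ⇒  CG² = 4*1/4² = 1/4
CG = +√(1/4) = +0.500000

+√(1/4) = +0.500000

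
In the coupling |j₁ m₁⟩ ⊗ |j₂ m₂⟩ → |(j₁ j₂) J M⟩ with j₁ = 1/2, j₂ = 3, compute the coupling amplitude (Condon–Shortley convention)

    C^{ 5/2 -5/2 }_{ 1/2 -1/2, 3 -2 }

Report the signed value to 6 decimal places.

√[6·1!0!5!/7! · 0!1!1!5!0!5!] = √(14400/7)
  +(−1)^1/∏(1,0,0,0,0,5)! = -1/120  (running -1/120)
⟨..|..⟩ = √(14400/7)·(-1/120) = -0.377964

-0.377964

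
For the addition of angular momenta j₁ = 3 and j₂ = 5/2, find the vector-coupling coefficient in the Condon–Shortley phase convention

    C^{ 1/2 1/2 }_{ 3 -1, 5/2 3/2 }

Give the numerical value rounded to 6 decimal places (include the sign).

j₁+j₂−J=5  J+j₁−j₂=1  J−j₁+j₂=0  j₁+j₂+J+1=7
(j₁±m₁, j₂±m₂, J±M) = (2,4,4,1,1,0)
P² = 384/7
sum k=4..4:
  [4] +1/24 = 1/24
S = 1/24
C² = P²·S² = 2/21 ; C = +0.308607

+0.308607  (= +√(2/21))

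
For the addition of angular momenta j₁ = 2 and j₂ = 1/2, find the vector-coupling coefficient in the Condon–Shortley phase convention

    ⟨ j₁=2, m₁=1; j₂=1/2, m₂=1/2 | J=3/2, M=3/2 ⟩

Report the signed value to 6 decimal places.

−√(1/5) = -0.447214

j₁+j₂−J=1  J+j₁−j₂=3  J−j₁+j₂=0  j₁+j₂+J+1=5
(j₁±m₁, j₂±m₂, J±M) = (3,1,1,0,3,0)
P² = 36/5
sum k=1..1:
  [1] −1/6 = -1/6
S = -1/6
C² = P²·S² = 1/5 ; C = -0.447214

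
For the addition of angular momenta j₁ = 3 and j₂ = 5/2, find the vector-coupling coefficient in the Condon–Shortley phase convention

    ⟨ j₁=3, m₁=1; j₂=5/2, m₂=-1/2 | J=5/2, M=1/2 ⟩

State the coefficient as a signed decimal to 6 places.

−√(8/35) = -0.478091

√[6·3!3!2!/9! · 4!2!2!3!3!2!] = √(288/35)
  +(−1)^0/∏(0,3,2,2,1,0)! = 1/24  (running 1/24)
  +(−1)^1/∏(1,2,1,1,2,1)! = -1/4  (running -5/24)
  +(−1)^2/∏(2,1,0,0,3,2)! = 1/24  (running -1/6)
⟨..|..⟩ = √(288/35)·(-1/6) = -0.478091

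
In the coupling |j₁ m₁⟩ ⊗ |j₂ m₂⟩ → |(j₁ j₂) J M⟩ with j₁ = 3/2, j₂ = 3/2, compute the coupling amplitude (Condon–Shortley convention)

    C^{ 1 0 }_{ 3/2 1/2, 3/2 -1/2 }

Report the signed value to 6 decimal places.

−√(1/20) = -0.223607

triangle: 2!·1!·1!/5! = 2/120
(j±m)!: 2!·1!·1!·2!·1!·1! = 4
prefactor² = (2J+1)·Δ·N² = 1/5
  k=0: +1/(0!·2!·1!·1!·0!·0!) = 1/2
  k=1: −1/(1!·1!·0!·0!·1!·1!) = -1
Σ = -1/2  ⇒  CG² = 1/5·(-1/2)² = 1/20
CG = −√(1/20) = -0.223607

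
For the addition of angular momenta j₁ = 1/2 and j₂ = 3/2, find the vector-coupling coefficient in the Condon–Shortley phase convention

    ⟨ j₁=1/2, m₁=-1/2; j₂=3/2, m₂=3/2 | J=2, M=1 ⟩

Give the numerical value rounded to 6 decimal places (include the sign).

+√(1/4) = +0.500000

j₁+j₂−J=0  J+j₁−j₂=1  J−j₁+j₂=3  j₁+j₂+J+1=5
(j₁±m₁, j₂±m₂, J±M) = (0,1,3,0,3,1)
P² = 9
sum k=0..0:
  [0] +1/6 = 1/6
S = 1/6
C² = P²·S² = 1/4 ; C = +0.500000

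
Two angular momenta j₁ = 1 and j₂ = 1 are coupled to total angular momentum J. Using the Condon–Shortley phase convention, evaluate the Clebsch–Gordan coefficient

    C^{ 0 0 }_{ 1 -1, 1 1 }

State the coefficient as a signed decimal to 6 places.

+0.577350  (= +√(1/3))

triangle: 2!·0!·0!/3! = 2/6
(j±m)!: 0!·2!·2!·0!·0!·0! = 4
prefactor² = (2J+1)·Δ·N² = 4/3
  k=2: +1/(2!·0!·0!·0!·0!·0!) = 1/2
Σ = 1/2  ⇒  CG² = 4/3·1/2² = 1/3
CG = +√(1/3) = +0.577350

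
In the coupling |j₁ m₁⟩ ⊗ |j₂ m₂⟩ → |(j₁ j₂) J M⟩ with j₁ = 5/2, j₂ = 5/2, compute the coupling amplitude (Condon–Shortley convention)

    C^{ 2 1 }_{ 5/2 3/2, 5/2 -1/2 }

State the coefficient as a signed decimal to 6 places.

√[5·3!2!2!/8! · 4!1!2!3!3!1!] = √(36/7)
  +(−1)^0/∏(0,3,1,2,1,0)! = 1/12  (running 1/12)
  +(−1)^1/∏(1,2,0,1,2,1)! = -1/4  (running -1/6)
⟨..|..⟩ = √(36/7)·(-1/6) = -0.377964

−√(1/7) ≈ -0.377964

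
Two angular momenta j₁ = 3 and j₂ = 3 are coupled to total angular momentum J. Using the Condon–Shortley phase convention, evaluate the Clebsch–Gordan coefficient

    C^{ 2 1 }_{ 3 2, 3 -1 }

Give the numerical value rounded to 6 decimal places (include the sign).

√[5·4!2!2!/9! · 5!1!2!4!3!1!] = √(320/7)
  +(−1)^0/∏(0,4,1,2,1,0)! = 1/48  (running 1/48)
  +(−1)^1/∏(1,3,0,1,2,1)! = -1/12  (running -1/16)
⟨..|..⟩ = √(320/7)·(-1/16) = -0.422577

−√(5/28) = -0.422577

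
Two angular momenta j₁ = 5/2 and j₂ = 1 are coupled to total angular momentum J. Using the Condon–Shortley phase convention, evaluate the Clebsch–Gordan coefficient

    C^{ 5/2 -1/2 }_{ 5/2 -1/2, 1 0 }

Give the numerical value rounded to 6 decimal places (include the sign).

−√(1/35) ≈ -0.169031

triangle: 1!*4!*1!/7! = 24/5040
(j±m)!: 2!*3!*1!*1!*2!*3! = 144
prefactor² = (2J+1)*Δ*N² = 144/35
  k=0: +1/(0!*1!*3!*1!*1!*0!) = 1/6
  k=1: −1/(1!*0!*2!*0!*2!*1!) = -1/4
Σ = -1/12  ⇒  CG² = 144/35*(-1/12)² = 1/35
CG = −√(1/35) = -0.169031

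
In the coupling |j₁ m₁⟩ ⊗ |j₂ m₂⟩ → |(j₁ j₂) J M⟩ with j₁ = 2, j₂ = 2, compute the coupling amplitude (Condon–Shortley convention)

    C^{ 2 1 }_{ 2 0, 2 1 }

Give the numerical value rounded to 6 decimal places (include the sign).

√[5·2!2!2!/7! · 2!2!3!1!3!1!] = √(8/7)
  +(−1)^1/∏(1,1,1,2,1,0)! = -1/2  (running -1/2)
  +(−1)^2/∏(2,0,0,1,2,1)! = 1/4  (running -1/4)
⟨..|..⟩ = √(8/7)·(-1/4) = -0.267261

-0.267261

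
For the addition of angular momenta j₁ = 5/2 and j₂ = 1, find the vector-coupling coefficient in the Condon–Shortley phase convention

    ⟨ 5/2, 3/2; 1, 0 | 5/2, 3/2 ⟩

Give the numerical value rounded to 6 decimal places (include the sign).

triangle: 1!*4!*1!/7! = 24/5040
(j±m)!: 4!*1!*1!*1!*4!*1! = 576
prefactor² = (2J+1)*Δ*N² = 576/35
  k=0: +1/(0!*1!*1!*1!*3!*0!) = 1/6
  k=1: −1/(1!*0!*0!*0!*4!*1!) = -1/24
Σ = 1/8  ⇒  CG² = 576/35*1/8² = 9/35
CG = +√(9/35) = +0.507093

+√(9/35) ≈ +0.507093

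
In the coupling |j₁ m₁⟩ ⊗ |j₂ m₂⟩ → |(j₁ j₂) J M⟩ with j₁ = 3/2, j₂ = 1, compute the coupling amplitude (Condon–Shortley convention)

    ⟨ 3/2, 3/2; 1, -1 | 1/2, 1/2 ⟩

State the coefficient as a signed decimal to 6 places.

triangle: 2!×1!×0!/4! = 2/24
(j±m)!: 3!×0!×0!×2!×1!×0! = 12
prefactor² = (2J+1)×Δ×N² = 2
  k=0: +1/(0!×2!×0!×0!×1!×0!) = 1/2
Σ = 1/2  ⇒  CG² = 2×1/2² = 1/2
CG = +√(1/2) = +0.707107

+0.707107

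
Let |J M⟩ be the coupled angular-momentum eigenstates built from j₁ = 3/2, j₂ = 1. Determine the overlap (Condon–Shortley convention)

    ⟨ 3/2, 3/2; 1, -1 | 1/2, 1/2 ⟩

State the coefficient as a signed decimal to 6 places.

+√(1/2) ≈ +0.707107

j₁+j₂−J=2  J+j₁−j₂=1  J−j₁+j₂=0  j₁+j₂+J+1=4
(j₁±m₁, j₂±m₂, J±M) = (3,0,0,2,1,0)
P² = 2
sum k=0..0:
  [0] +1/2 = 1/2
S = 1/2
C² = P²·S² = 1/2 ; C = +0.707107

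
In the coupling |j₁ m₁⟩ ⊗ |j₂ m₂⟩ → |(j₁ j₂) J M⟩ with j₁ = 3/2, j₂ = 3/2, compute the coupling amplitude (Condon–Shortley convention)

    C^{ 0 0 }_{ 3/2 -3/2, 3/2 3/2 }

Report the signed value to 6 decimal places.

-0.500000

√[1·3!0!0!/4! · 0!3!3!0!0!0!] = √(9)
  +(−1)^3/∏(3,0,0,0,0,0)! = -1/6  (running -1/6)
⟨..|..⟩ = √(9)·(-1/6) = -0.500000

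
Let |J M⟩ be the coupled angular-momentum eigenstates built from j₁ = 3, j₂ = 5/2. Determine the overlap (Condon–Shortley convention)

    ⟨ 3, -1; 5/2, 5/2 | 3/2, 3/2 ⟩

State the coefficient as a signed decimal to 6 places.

√[4·4!2!1!/8! · 2!4!5!0!3!0!] = √(1152/7)
  +(−1)^4/∏(4,0,0,1,2,0)! = 1/48  (running 1/48)
⟨..|..⟩ = √(1152/7)·(1/48) = +0.267261

+√(1/14) = +0.267261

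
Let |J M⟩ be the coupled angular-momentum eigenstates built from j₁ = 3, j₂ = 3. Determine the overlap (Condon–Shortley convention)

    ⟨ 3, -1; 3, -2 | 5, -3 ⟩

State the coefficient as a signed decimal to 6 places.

+0.408248

√[11·1!5!5!/12! · 2!4!1!5!2!8!] = √(153600)
  +(−1)^0/∏(0,1,4,1,1,4)! = 1/576  (running 1/576)
  +(−1)^1/∏(1,0,3,0,2,5)! = -1/1440  (running 1/960)
⟨..|..⟩ = √(153600)·(1/960) = +0.408248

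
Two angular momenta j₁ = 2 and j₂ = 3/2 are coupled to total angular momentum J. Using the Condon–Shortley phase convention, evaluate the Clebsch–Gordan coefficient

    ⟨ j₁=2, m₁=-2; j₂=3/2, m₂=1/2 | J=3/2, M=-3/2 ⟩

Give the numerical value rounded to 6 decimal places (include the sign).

+√(2/5) ≈ +0.632456

√[4·2!2!1!/6! · 0!4!2!1!0!3!] = √(32/5)
  +(−1)^2/∏(2,0,2,0,0,1)! = 1/4  (running 1/4)
⟨..|..⟩ = √(32/5)·(1/4) = +0.632456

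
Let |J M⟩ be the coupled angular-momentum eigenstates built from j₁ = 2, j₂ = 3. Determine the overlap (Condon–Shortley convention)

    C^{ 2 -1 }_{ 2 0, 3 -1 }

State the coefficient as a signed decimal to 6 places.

√[5·3!1!3!/8! · 2!2!2!4!1!3!] = √(36/7)
  +(−1)^1/∏(1,2,1,1,0,2)! = -1/4  (running -1/4)
  +(−1)^2/∏(2,1,0,0,1,3)! = 1/12  (running -1/6)
⟨..|..⟩ = √(36/7)·(-1/6) = -0.377964

−√(1/7) ≈ -0.377964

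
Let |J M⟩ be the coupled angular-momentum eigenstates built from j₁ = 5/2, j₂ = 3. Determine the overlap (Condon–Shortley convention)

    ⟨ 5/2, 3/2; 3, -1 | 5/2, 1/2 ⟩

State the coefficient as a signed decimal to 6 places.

−√(1/35) ≈ -0.169031

√[6·3!2!3!/9! · 4!1!2!4!3!2!] = √(576/35)
  +(−1)^0/∏(0,3,1,2,1,1)! = 1/12  (running 1/12)
  +(−1)^1/∏(1,2,0,1,2,2)! = -1/8  (running -1/24)
⟨..|..⟩ = √(576/35)·(-1/24) = -0.169031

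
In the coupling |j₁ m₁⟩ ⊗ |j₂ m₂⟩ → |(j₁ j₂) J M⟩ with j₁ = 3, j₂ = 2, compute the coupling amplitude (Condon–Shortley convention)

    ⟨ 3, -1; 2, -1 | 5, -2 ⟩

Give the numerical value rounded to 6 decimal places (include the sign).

+√(1/2) ≈ +0.707107

√[11·0!6!4!/11! · 2!4!1!3!3!7!] = √(41472)
  +(−1)^0/∏(0,0,4,1,2,3)! = 1/288  (running 1/288)
⟨..|..⟩ = √(41472)·(1/288) = +0.707107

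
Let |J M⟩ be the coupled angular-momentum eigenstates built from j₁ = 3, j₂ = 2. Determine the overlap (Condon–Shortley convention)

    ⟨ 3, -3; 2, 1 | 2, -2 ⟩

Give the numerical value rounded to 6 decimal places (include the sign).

triangle: 3!·3!·1!/8! = 36/40320
(j±m)!: 0!·6!·3!·1!·0!·4! = 103680
prefactor² = (2J+1)·Δ·N² = 3240/7
  k=3: −1/(3!·0!·3!·0!·0!·1!) = -1/36
Σ = -1/36  ⇒  CG² = 3240/7·(-1/36)² = 5/14
CG = −√(5/14) = -0.597614

-0.597614  (= −√(5/14))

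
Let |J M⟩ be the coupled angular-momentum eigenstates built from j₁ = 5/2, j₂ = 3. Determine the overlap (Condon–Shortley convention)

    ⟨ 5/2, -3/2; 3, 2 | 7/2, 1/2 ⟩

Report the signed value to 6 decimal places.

+0.563436  (= +√(20/63))

√[8·2!3!4!/10! · 1!4!5!1!4!3!] = √(9216/35)
  +(−1)^1/∏(1,1,3,4,0,0)! = -1/144  (running -1/144)
  +(−1)^2/∏(2,0,2,3,1,1)! = 1/24  (running 5/144)
⟨..|..⟩ = √(9216/35)·(5/144) = +0.563436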